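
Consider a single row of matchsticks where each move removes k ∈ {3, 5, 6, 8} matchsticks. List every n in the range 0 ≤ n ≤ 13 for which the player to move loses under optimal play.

0, 1, 2, 11, 12, 13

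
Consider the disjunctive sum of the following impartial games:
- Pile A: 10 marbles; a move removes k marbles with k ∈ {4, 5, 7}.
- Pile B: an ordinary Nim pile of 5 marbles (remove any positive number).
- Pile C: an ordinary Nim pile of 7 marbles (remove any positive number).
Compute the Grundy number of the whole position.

0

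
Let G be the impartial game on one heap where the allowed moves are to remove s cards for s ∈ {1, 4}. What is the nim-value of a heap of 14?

Compute g(0), g(1), … for moves {1, 4}:
k:     0  1  2  3  4  5  6  7  8  9 10 11 12 13 14
g(k):  0  1  0  1  2  0  1  0  1  2  0  1  0  1  2
So g(14) = 2.

2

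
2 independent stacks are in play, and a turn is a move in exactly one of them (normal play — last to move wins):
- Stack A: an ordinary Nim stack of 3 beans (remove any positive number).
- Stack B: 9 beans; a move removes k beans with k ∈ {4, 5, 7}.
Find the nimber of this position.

Stack A is a plain Nim stack of size 3, so its Grundy value is 3.
For stack B, compute g(0), g(1), … with moves {4, 5, 7}:
k:     0  1  2  3  4  5  6  7  8  9
g(k):  0  0  0  0  1  1  1  1  2  2
So g(9) = 2.
By the Sprague-Grundy theorem, the Grundy value of a sum of independent games is the XOR of the component values.
Combined value = 3 XOR 2 = 1.

1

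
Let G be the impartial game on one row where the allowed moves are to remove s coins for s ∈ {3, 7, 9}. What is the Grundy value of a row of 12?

0

Build the Grundy sequence with g(k) = mex{g(k−s) : s ∈ {3, 7, 9}, s ≤ k}:
g(0) = mex{} = 0
g(1) = mex{} = 0
g(2) = mex{} = 0
g(3) = mex{0} = 1
g(4) = mex{0} = 1
g(5) = mex{0} = 1
g(6) = mex{1} = 0
g(7) = mex{0,1} = 2
g(8) = mex{0,1} = 2
g(9) = mex{0} = 1
g(10) = mex{0,1,2} = 3
g(11) = mex{0,1,2} = 3
g(12) = mex{1} = 0
So g(12) = 0.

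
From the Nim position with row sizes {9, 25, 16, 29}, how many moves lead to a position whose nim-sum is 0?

Nim-sum: 9 ⊕ 25 ⊕ 16 ⊕ 29 = 29.
The overall nim-sum is X = 29. A row of size p has a winning move iff p XOR X < p (reduce it to p XOR X).
  9: 9 XOR 29 = 20 ≥ 9 — no move.
  25: 25 XOR 29 = 4 < 25 — winning move (to 4).
  16: 16 XOR 29 = 13 < 16 — winning move (to 13).
  29: 29 XOR 29 = 0 < 29 — winning move (to 0).
That gives 3 winning moves.

3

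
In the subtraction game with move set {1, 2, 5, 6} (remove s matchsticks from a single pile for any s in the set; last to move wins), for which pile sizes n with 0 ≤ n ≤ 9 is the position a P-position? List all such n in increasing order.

Grundy values for subtraction set {1, 2, 5, 6}:
g(0) = mex{} = 0
g(1) = mex{0} = 1
g(2) = mex{0,1} = 2
g(3) = mex{1,2} = 0
g(4) = mex{0,2} = 1
g(5) = mex{0,1} = 2
g(6) = mex{0,1,2} = 3
g(7) = mex{1,2,3} = 0
g(8) = mex{0,2,3} = 1
g(9) = mex{0,1} = 2
The P-positions (g = 0) in 0..9 are 0, 3, 7.

0, 3, 7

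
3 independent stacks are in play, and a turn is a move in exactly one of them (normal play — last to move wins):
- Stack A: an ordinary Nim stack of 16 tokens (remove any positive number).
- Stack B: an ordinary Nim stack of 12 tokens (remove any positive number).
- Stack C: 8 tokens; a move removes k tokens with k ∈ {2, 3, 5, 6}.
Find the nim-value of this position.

28

Stack A is a plain Nim stack of size 16, so its Grundy value is 16.
Stack B is a plain Nim stack of size 12, so its Grundy value is 12.
Grundy values for stack C (subtraction set {2, 3, 5, 6}):
g(0) = mex{} = 0
g(1) = mex{} = 0
g(2) = mex{0} = 1
g(3) = mex{0} = 1
g(4) = mex{0,1} = 2
g(5) = mex{0,1} = 2
g(6) = mex{0,1,2} = 3
g(7) = mex{0,1,2} = 3
g(8) = mex{1,2,3} = 0
So g(8) = 0.
The value of a disjunctive sum is the nim-sum of the parts.
Combined value = 16 XOR 12 XOR 0 = 28.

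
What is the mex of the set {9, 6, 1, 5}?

0

0 is not in the set, so the mex is 0.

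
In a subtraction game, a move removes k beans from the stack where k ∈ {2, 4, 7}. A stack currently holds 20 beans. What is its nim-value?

1

Compute g(0), g(1), … for moves {2, 4, 7}:
k:     0  1  2  3  4  5  6  7  8  9 10 11 12 13 14 15 16 17 18 19 20
g(k):  0  0  1  1  2  2  0  3  1  0  2  1  0  2  1  0  2  1  0  2  1
So g(20) = 1.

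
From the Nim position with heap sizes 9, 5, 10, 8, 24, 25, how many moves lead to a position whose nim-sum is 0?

5

Nim-sum: 9 XOR 5 XOR 10 XOR 8 XOR 24 XOR 25 = 15.
The overall nim-sum is X = 15. A heap of size p has a winning move iff p XOR X < p (reduce it to p XOR X).
  9: 9 XOR 15 = 6 < 9 — winning move (to 6).
  5: 5 XOR 15 = 10 ≥ 5 — no move.
  10: 10 XOR 15 = 5 < 10 — winning move (to 5).
  8: 8 XOR 15 = 7 < 8 — winning move (to 7).
  24: 24 XOR 15 = 23 < 24 — winning move (to 23).
  25: 25 XOR 15 = 22 < 25 — winning move (to 22).
That gives 5 winning moves.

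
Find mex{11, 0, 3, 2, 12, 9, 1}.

4

The values 0, 1, 2, 3 are all present; 4 is the first non-negative integer missing from the set.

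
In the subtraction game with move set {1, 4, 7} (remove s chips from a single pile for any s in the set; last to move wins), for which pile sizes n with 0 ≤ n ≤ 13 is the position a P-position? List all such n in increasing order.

0, 2, 5, 8, 10, 13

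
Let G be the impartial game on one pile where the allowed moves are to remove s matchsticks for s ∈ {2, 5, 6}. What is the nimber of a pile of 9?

2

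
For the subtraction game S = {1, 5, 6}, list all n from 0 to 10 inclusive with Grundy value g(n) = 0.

Grundy values for subtraction set {1, 5, 6}:
g(0) = mex{} = 0
g(1) = mex{0} = 1
g(2) = mex{1} = 0
g(3) = mex{0} = 1
g(4) = mex{1} = 0
g(5) = mex{0} = 1
g(6) = mex{0,1} = 2
g(7) = mex{0,1,2} = 3
g(8) = mex{0,1,3} = 2
g(9) = mex{0,1,2} = 3
g(10) = mex{0,1,3} = 2
The P-positions (g = 0) in 0..10 are 0, 2, 4.

0, 2, 4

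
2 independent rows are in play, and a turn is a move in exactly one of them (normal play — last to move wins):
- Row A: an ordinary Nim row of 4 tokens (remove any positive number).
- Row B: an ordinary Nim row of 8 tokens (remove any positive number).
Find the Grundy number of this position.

12

Row A is a plain Nim row of size 4, so its Grundy value is 4.
Row B is a plain Nim row of size 8, so its Grundy value is 8.
By the Sprague-Grundy theorem, the Grundy value of a sum of independent games is the XOR of the component values.
Combined value = 4 ⊕ 8 = 12.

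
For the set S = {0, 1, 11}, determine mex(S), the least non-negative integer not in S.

The values 0, 1 are all present; 2 is the first non-negative integer missing from the set.

2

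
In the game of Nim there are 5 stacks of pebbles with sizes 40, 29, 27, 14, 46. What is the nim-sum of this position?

Nim-sum: 40 ⊕ 29 ⊕ 27 ⊕ 14 ⊕ 46 = 14.

14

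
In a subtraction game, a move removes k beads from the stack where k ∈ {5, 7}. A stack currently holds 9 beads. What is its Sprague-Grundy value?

1

Compute g(0), g(1), … for moves {5, 7}:
g(0) = mex{} = 0
g(1) = mex{} = 0
g(2) = mex{} = 0
g(3) = mex{} = 0
g(4) = mex{} = 0
g(5) = mex{0} = 1
g(6) = mex{0} = 1
g(7) = mex{0} = 1
g(8) = mex{0} = 1
g(9) = mex{0} = 1
So g(9) = 1.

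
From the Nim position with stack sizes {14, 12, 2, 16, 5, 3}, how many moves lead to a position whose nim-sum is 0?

Compute the nim-sum pairwise:
14 XOR 12 = 2
2 XOR 2 = 0
0 XOR 16 = 16
16 XOR 5 = 21
21 XOR 3 = 22
The overall nim-sum is X = 22. A stack of size p has a winning move iff p XOR X < p (reduce it to p XOR X).
  14: 14 XOR 22 = 24 ≥ 14 — no move.
  12: 12 XOR 22 = 26 ≥ 12 — no move.
  2: 2 XOR 22 = 20 ≥ 2 — no move.
  16: 16 XOR 22 = 6 < 16 — winning move (to 6).
  5: 5 XOR 22 = 19 ≥ 5 — no move.
  3: 3 XOR 22 = 21 ≥ 3 — no move.
That gives 1 winning move.

1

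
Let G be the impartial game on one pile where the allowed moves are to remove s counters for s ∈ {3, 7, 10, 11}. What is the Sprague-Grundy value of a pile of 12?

2

Build the Grundy sequence with g(k) = mex{g(k−s) : s ∈ {3, 7, 10, 11}, s ≤ k}:
g(0) = mex{} = 0
g(1) = mex{} = 0
g(2) = mex{} = 0
g(3) = mex{0} = 1
g(4) = mex{0} = 1
g(5) = mex{0} = 1
g(6) = mex{1} = 0
g(7) = mex{0,1} = 2
g(8) = mex{0,1} = 2
g(9) = mex{0} = 1
g(10) = mex{0,1,2} = 3
g(11) = mex{0,1,2} = 3
g(12) = mex{0,1} = 2
So g(12) = 2.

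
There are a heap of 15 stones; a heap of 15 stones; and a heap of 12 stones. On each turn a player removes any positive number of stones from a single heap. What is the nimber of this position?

12

Nim-sum: 15 XOR 15 XOR 12 = 12.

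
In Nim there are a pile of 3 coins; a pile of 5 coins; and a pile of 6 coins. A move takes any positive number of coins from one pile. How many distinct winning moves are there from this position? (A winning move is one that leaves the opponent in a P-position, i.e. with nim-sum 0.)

0

Compute the nim-sum pairwise:
3 ⊕ 5 = 6
6 ⊕ 6 = 0
The nim-sum is already 0, so every move leaves a nonzero nim-sum — there are no winning moves.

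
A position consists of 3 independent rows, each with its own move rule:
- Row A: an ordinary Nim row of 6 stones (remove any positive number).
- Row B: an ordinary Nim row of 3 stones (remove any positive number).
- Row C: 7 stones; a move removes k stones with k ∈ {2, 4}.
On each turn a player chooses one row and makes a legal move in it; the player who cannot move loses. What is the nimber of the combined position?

Row A is a plain Nim row of size 6, so its Grundy value is 6.
Row B is a plain Nim row of size 3, so its Grundy value is 3.
Build the Grundy sequence for row C with g(k) = mex{g(k−s) : s ∈ {2, 4}, s ≤ k}:
g(0) = mex{} = 0
g(1) = mex{} = 0
g(2) = mex{0} = 1
g(3) = mex{0} = 1
g(4) = mex{0,1} = 2
g(5) = mex{0,1} = 2
g(6) = mex{1,2} = 0
g(7) = mex{1,2} = 0
So g(7) = 0.
By the Sprague-Grundy theorem, the Grundy value of a sum of independent games is the XOR of the component values.
Combined value = 6 ⊕ 3 ⊕ 0 = 5.

5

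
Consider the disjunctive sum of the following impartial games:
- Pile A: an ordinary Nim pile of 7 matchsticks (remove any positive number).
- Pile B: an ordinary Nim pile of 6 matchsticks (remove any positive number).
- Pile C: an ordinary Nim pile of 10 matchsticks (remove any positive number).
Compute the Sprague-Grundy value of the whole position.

Pile A is a plain Nim pile of size 7, so its Grundy value is 7.
Pile B is a plain Nim pile of size 6, so its Grundy value is 6.
Pile C is a plain Nim pile of size 10, so its Grundy value is 10.
By the Sprague-Grundy theorem, the Grundy value of a sum of independent games is the XOR of the component values.
Combined value = 7 XOR 6 XOR 10 = 11.

11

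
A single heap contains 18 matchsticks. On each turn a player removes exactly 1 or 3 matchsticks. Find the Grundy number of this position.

Compute g(0), g(1), … for moves {1, 3}:
k:     0  1  2  3  4  5  6  7  8  9 10 11 12 13 14 15 16 17 18
g(k):  0  1  0  1  0  1  0  1  0  1  0  1  0  1  0  1  0  1  0
So g(18) = 0.

0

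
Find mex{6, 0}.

1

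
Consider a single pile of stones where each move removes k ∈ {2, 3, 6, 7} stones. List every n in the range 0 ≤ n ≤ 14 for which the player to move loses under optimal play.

Compute g(0), g(1), … for moves {2, 3, 6, 7}:
k:     0  1  2  3  4  5  6  7  8  9 10 11 12 13 14
g(k):  0  0  1  1  2  0  3  1  2  0  0  1  1  2  0
The P-positions (g = 0) in 0..14 are 0, 1, 5, 9, 10, 14.

0, 1, 5, 9, 10, 14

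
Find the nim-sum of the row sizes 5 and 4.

1

Nim-sum: 5 ^ 4 = 1.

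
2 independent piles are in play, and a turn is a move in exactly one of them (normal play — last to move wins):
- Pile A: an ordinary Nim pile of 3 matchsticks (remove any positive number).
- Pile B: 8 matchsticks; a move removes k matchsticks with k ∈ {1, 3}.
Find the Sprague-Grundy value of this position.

Pile A is a plain Nim pile of size 3, so its Grundy value is 3.
For pile B, compute g(0), g(1), … with moves {1, 3}:
k:     0  1  2  3  4  5  6  7  8
g(k):  0  1  0  1  0  1  0  1  0
So g(8) = 0.
The value of a disjunctive sum is the nim-sum of the parts.
Combined value = 3 XOR 0 = 3.

3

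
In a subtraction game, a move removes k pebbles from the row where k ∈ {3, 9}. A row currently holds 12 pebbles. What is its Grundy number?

Compute g(0), g(1), … for moves {3, 9}:
g(0) = mex{} = 0
g(1) = mex{} = 0
g(2) = mex{} = 0
g(3) = mex{0} = 1
g(4) = mex{0} = 1
g(5) = mex{0} = 1
g(6) = mex{1} = 0
g(7) = mex{1} = 0
g(8) = mex{1} = 0
g(9) = mex{0} = 1
g(10) = mex{0} = 1
g(11) = mex{0} = 1
g(12) = mex{1} = 0
So g(12) = 0.

0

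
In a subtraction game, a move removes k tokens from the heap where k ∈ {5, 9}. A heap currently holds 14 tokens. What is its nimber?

0

Compute g(0), g(1), … for moves {5, 9}:
k:     0  1  2  3  4  5  6  7  8  9 10 11 12 13 14
g(k):  0  0  0  0  0  1  1  1  1  1  2  2  2  2  0
So g(14) = 0.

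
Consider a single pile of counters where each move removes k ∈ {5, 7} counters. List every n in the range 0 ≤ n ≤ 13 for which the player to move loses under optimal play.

0, 1, 2, 3, 4, 12, 13

Compute g(0), g(1), … for moves {5, 7}:
k:     0  1  2  3  4  5  6  7  8  9 10 11 12 13
g(k):  0  0  0  0  0  1  1  1  1  1  2  2  0  0
The P-positions (g = 0) in 0..13 are 0, 1, 2, 3, 4, 12, 13.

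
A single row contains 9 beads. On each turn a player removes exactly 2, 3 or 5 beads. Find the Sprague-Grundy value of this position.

Build the Grundy sequence with g(k) = mex{g(k−s) : s ∈ {2, 3, 5}, s ≤ k}:
g(0) = mex{} = 0
g(1) = mex{} = 0
g(2) = mex{0} = 1
g(3) = mex{0} = 1
g(4) = mex{0,1} = 2
g(5) = mex{0,1} = 2
g(6) = mex{0,1,2} = 3
g(7) = mex{1,2} = 0
g(8) = mex{1,2,3} = 0
g(9) = mex{0,2,3} = 1
So g(9) = 1.

1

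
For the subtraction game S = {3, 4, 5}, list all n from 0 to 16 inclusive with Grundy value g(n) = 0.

0, 1, 2, 8, 9, 10, 16

Compute g(0), g(1), … for moves {3, 4, 5}:
k:     0  1  2  3  4  5  6  7  8  9 10 11 12 13 14 15 16
g(k):  0  0  0  1  1  1  2  2  0  0  0  1  1  1  2  2  0
The P-positions (g = 0) in 0..16 are 0, 1, 2, 8, 9, 10, 16.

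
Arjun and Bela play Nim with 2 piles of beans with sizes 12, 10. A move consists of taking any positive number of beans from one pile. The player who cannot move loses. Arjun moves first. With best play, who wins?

Arjun wins

Nim-sum: 12 ⊕ 10 = 6.
The nim-sum is 6 ≠ 0, so this is an N-position: the player to move can win; Arjun has a winning move.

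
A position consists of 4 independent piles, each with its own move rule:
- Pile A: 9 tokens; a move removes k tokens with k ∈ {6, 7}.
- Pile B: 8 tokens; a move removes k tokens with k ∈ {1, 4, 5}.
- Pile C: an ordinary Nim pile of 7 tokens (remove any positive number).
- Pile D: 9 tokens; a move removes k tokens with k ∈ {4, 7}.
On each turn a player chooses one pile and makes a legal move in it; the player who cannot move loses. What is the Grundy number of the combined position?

Build the Grundy sequence for pile A with g(k) = mex{g(k−s) : s ∈ {6, 7}, s ≤ k}:
g(0) = mex{} = 0
g(1) = mex{} = 0
g(2) = mex{} = 0
g(3) = mex{} = 0
g(4) = mex{} = 0
g(5) = mex{} = 0
g(6) = mex{0} = 1
g(7) = mex{0} = 1
g(8) = mex{0} = 1
g(9) = mex{0} = 1
So g(9) = 1.
Build the Grundy sequence for pile B with g(k) = mex{g(k−s) : s ∈ {1, 4, 5}, s ≤ k}:
k:     0  1  2  3  4  5  6  7  8
g(k):  0  1  0  1  2  3  2  3  0
So g(8) = 0.
Pile C is a plain Nim pile of size 7, so its Grundy value is 7.
Grundy values for pile D (subtraction set {4, 7}):
k:     0  1  2  3  4  5  6  7  8  9
g(k):  0  0  0  0  1  1  1  1  2  2
So g(9) = 2.
The value of a disjunctive sum is the nim-sum of the parts.
Combined value = 1 ⊕ 0 ⊕ 7 ⊕ 2 = 4.

4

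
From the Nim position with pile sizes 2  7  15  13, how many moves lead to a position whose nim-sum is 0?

3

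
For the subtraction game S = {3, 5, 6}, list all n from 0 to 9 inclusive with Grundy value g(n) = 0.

Compute g(0), g(1), … for moves {3, 5, 6}:
k:     0  1  2  3  4  5  6  7  8  9
g(k):  0  0  0  1  1  1  2  2  2  0
The P-positions (g = 0) in 0..9 are 0, 1, 2, 9.

0, 1, 2, 9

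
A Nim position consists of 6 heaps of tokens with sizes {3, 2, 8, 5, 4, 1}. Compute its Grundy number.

9

Write each in binary and XOR column by column:
  0011  (3)
  0010  (2)
  1000  (8)
  0101  (5)
  0100  (4)
  0001  (1)
  ----
  1001  (9)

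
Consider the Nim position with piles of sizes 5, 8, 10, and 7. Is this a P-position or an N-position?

Compute the nim-sum pairwise:
5 XOR 8 = 13
13 XOR 10 = 7
7 XOR 7 = 0
The nim-sum is 0, so this is a P-position: the player to move is in a losing position under optimal play.

P-position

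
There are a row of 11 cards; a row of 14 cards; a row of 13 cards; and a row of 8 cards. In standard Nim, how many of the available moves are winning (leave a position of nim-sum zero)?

Nim-sum: 11 ⊕ 14 ⊕ 13 ⊕ 8 = 0.
The nim-sum is already 0, so every move leaves a nonzero nim-sum — there are no winning moves.

0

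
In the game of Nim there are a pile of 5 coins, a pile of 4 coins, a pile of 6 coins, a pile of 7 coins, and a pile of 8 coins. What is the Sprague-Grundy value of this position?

8

Write each in binary and XOR column by column:
  0101  (5)
  0100  (4)
  0110  (6)
  0111  (7)
  1000  (8)
  ----
  1000  (8)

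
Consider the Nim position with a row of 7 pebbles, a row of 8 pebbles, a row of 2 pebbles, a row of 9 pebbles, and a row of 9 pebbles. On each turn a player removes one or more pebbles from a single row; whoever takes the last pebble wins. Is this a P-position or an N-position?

Compute the nim-sum pairwise:
7 ^ 8 = 15
15 ^ 2 = 13
13 ^ 9 = 4
4 ^ 9 = 13
The nim-sum is 13 ≠ 0, so this is an N-position: the player to move can win.

N-position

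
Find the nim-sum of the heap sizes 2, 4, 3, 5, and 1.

1

Compute the nim-sum pairwise:
2 XOR 4 = 6
6 XOR 3 = 5
5 XOR 5 = 0
0 XOR 1 = 1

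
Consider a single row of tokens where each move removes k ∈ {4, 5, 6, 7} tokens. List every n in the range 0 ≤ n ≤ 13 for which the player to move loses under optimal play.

Grundy values for subtraction set {4, 5, 6, 7}:
g(0) = mex{} = 0
g(1) = mex{} = 0
g(2) = mex{} = 0
g(3) = mex{} = 0
g(4) = mex{0} = 1
g(5) = mex{0} = 1
g(6) = mex{0} = 1
g(7) = mex{0} = 1
g(8) = mex{0,1} = 2
g(9) = mex{0,1} = 2
g(10) = mex{0,1} = 2
g(11) = mex{1} = 0
g(12) = mex{1,2} = 0
g(13) = mex{1,2} = 0
The P-positions (g = 0) in 0..13 are 0, 1, 2, 3, 11, 12, 13.

0, 1, 2, 3, 11, 12, 13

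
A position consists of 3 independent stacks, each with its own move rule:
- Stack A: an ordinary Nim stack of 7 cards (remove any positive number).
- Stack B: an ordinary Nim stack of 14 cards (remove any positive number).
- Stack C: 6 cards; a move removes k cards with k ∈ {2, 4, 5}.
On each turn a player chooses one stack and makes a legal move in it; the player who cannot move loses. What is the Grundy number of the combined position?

10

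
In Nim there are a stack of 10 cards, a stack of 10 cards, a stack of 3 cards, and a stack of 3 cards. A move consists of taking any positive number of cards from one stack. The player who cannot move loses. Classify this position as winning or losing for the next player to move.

Losing position

Nim-sum: 10 XOR 10 XOR 3 XOR 3 = 0.
The nim-sum is 0, so this is a P-position: the player to move is in a losing position under optimal play.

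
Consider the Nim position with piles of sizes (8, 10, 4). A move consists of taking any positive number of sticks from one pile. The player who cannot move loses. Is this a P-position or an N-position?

N-position

In binary:
  1000  (8)
  1010  (10)
  0100  (4)
  ----
  0110  (6)
The nim-sum is 6 ≠ 0, so this is an N-position: the player to move can win.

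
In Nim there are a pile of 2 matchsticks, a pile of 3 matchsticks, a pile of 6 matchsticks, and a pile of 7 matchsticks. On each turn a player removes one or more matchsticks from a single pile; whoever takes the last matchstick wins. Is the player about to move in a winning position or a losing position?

Nim-sum: 2 ^ 3 ^ 6 ^ 7 = 0.
The nim-sum is 0, so this is a P-position: the player to move is in a losing position under optimal play.

Losing position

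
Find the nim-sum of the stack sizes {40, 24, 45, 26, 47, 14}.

38

Compute the nim-sum pairwise:
40 ⊕ 24 = 48
48 ⊕ 45 = 29
29 ⊕ 26 = 7
7 ⊕ 47 = 40
40 ⊕ 14 = 38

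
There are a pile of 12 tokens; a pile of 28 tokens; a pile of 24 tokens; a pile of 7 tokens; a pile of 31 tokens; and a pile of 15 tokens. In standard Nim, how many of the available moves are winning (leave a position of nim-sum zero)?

Compute the nim-sum pairwise:
12 XOR 28 = 16
16 XOR 24 = 8
8 XOR 7 = 15
15 XOR 31 = 16
16 XOR 15 = 31
The overall nim-sum is X = 31. A pile of size p has a winning move iff p XOR X < p (reduce it to p XOR X).
  12: 12 XOR 31 = 19 ≥ 12 — no move.
  28: 28 XOR 31 = 3 < 28 — winning move (to 3).
  24: 24 XOR 31 = 7 < 24 — winning move (to 7).
  7: 7 XOR 31 = 24 ≥ 7 — no move.
  31: 31 XOR 31 = 0 < 31 — winning move (to 0).
  15: 15 XOR 31 = 16 ≥ 15 — no move.
That gives 3 winning moves.

3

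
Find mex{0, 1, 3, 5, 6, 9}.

2

The values 0, 1 are all present; 2 is the first non-negative integer missing from the set.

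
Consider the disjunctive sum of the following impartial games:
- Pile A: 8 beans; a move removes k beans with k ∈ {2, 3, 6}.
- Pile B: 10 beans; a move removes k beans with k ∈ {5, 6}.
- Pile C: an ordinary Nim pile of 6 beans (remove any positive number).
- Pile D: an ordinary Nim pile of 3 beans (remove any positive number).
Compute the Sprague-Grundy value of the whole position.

5

Build the Grundy sequence for pile A with g(k) = mex{g(k−s) : s ∈ {2, 3, 6}, s ≤ k}:
g(0) = mex{} = 0
g(1) = mex{} = 0
g(2) = mex{0} = 1
g(3) = mex{0} = 1
g(4) = mex{0,1} = 2
g(5) = mex{1} = 0
g(6) = mex{0,1,2} = 3
g(7) = mex{0,2} = 1
g(8) = mex{0,1,3} = 2
So g(8) = 2.
Build the Grundy sequence for pile B with g(k) = mex{g(k−s) : s ∈ {5, 6}, s ≤ k}:
g(0) = mex{} = 0
g(1) = mex{} = 0
g(2) = mex{} = 0
g(3) = mex{} = 0
g(4) = mex{} = 0
g(5) = mex{0} = 1
g(6) = mex{0} = 1
g(7) = mex{0} = 1
g(8) = mex{0} = 1
g(9) = mex{0} = 1
g(10) = mex{0,1} = 2
So g(10) = 2.
Pile C is a plain Nim pile of size 6, so its Grundy value is 6.
Pile D is a plain Nim pile of size 3, so its Grundy value is 3.
By the Sprague-Grundy theorem, the Grundy value of a sum of independent games is the XOR of the component values.
Combined value = 2 ⊕ 2 ⊕ 6 ⊕ 3 = 5.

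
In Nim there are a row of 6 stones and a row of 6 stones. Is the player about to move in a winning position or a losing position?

Losing position

Bitwise XOR of the heap sizes:
  110  (6)
  110  (6)
  ---
  000  (0)
The nim-sum is 0, so this is a P-position: the player to move is in a losing position under optimal play.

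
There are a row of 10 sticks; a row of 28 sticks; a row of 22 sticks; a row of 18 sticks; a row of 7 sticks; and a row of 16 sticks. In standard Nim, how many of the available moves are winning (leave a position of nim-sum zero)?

3

Nim-sum: 10 ^ 28 ^ 22 ^ 18 ^ 7 ^ 16 = 5.
The overall nim-sum is X = 5. A row of size p has a winning move iff p XOR X < p (reduce it to p XOR X).
  10: 10 XOR 5 = 15 ≥ 10 — no move.
  28: 28 XOR 5 = 25 < 28 — winning move (to 25).
  22: 22 XOR 5 = 19 < 22 — winning move (to 19).
  18: 18 XOR 5 = 23 ≥ 18 — no move.
  7: 7 XOR 5 = 2 < 7 — winning move (to 2).
  16: 16 XOR 5 = 21 ≥ 16 — no move.
That gives 3 winning moves.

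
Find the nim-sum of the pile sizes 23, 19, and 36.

32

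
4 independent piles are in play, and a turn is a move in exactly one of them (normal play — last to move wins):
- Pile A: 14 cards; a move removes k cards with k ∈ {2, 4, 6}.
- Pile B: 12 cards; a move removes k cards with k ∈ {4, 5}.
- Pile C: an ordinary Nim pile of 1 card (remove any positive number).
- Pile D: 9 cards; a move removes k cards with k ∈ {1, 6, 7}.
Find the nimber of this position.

1

Grundy values for pile A (subtraction set {2, 4, 6}):
g(0) = mex{} = 0
g(1) = mex{} = 0
g(2) = mex{0} = 1
g(3) = mex{0} = 1
g(4) = mex{0,1} = 2
g(5) = mex{0,1} = 2
g(6) = mex{0,1,2} = 3
g(7) = mex{0,1,2} = 3
g(8) = mex{1,2,3} = 0
g(9) = mex{1,2,3} = 0
g(10) = mex{0,2,3} = 1
g(11) = mex{0,2,3} = 1
g(12) = mex{0,1,3} = 2
g(13) = mex{0,1,3} = 2
g(14) = mex{0,1,2} = 3
So g(14) = 3.
Build the Grundy sequence for pile B with g(k) = mex{g(k−s) : s ∈ {4, 5}, s ≤ k}:
g(0) = mex{} = 0
g(1) = mex{} = 0
g(2) = mex{} = 0
g(3) = mex{} = 0
g(4) = mex{0} = 1
g(5) = mex{0} = 1
g(6) = mex{0} = 1
g(7) = mex{0} = 1
g(8) = mex{0,1} = 2
g(9) = mex{1} = 0
g(10) = mex{1} = 0
g(11) = mex{1} = 0
g(12) = mex{1,2} = 0
So g(12) = 0.
Pile C is a plain Nim pile of size 1, so its Grundy value is 1.
Grundy values for pile D (subtraction set {1, 6, 7}):
g(0) = mex{} = 0
g(1) = mex{0} = 1
g(2) = mex{1} = 0
g(3) = mex{0} = 1
g(4) = mex{1} = 0
g(5) = mex{0} = 1
g(6) = mex{0,1} = 2
g(7) = mex{0,1,2} = 3
g(8) = mex{0,1,3} = 2
g(9) = mex{0,1,2} = 3
So g(9) = 3.
By the Sprague-Grundy theorem, the Grundy value of a sum of independent games is the XOR of the component values.
Combined value = 3 ⊕ 0 ⊕ 1 ⊕ 3 = 1.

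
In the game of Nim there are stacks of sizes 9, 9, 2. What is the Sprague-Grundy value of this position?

2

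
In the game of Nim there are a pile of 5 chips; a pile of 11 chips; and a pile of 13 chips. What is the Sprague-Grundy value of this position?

3

Nim-sum: 5 XOR 11 XOR 13 = 3.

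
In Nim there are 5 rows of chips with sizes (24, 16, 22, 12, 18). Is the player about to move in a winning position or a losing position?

Losing position

Nim-sum: 24 XOR 16 XOR 22 XOR 12 XOR 18 = 0.
The nim-sum is 0, so this is a P-position: the player to move is in a losing position under optimal play.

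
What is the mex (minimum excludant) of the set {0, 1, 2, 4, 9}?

The values 0, 1, 2 are all present; 3 is the first non-negative integer missing from the set.

3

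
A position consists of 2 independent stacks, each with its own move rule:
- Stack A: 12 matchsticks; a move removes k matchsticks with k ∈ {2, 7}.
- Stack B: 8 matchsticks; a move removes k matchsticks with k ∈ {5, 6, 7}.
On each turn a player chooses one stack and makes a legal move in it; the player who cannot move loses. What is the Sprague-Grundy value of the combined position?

0

Build the Grundy sequence for stack A with g(k) = mex{g(k−s) : s ∈ {2, 7}, s ≤ k}:
k:     0  1  2  3  4  5  6  7  8  9 10 11 12
g(k):  0  0  1  1  0  0  1  1  2  0  0  1  1
So g(12) = 1.
Grundy values for stack B (subtraction set {5, 6, 7}):
g(0) = mex{} = 0
g(1) = mex{} = 0
g(2) = mex{} = 0
g(3) = mex{} = 0
g(4) = mex{} = 0
g(5) = mex{0} = 1
g(6) = mex{0} = 1
g(7) = mex{0} = 1
g(8) = mex{0} = 1
So g(8) = 1.
By the Sprague-Grundy theorem, the Grundy value of a sum of independent games is the XOR of the component values.
Combined value = 1 XOR 1 = 0.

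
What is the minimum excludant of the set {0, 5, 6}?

0 is in the set but 1 is not, so the mex is 1.

1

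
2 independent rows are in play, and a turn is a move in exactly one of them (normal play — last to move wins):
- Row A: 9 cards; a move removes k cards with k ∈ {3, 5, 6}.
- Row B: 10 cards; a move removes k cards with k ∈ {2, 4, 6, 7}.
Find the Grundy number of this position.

0

Build the Grundy sequence for row A with g(k) = mex{g(k−s) : s ∈ {3, 5, 6}, s ≤ k}:
g(0) = mex{} = 0
g(1) = mex{} = 0
g(2) = mex{} = 0
g(3) = mex{0} = 1
g(4) = mex{0} = 1
g(5) = mex{0} = 1
g(6) = mex{0,1} = 2
g(7) = mex{0,1} = 2
g(8) = mex{0,1} = 2
g(9) = mex{1,2} = 0
So g(9) = 0.
Grundy values for row B (subtraction set {2, 4, 6, 7}):
k:     0  1  2  3  4  5  6  7  8  9 10
g(k):  0  0  1  1  2  2  3  3  4  0  0
So g(10) = 0.
The value of a disjunctive sum is the nim-sum of the parts.
Combined value = 0 ⊕ 0 = 0.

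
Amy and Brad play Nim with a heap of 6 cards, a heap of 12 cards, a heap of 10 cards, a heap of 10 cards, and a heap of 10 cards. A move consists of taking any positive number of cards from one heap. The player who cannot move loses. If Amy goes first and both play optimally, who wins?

Brad wins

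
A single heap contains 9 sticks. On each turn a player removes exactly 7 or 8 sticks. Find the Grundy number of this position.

1

Grundy values for subtraction set {7, 8}:
g(0) = mex{} = 0
g(1) = mex{} = 0
g(2) = mex{} = 0
g(3) = mex{} = 0
g(4) = mex{} = 0
g(5) = mex{} = 0
g(6) = mex{} = 0
g(7) = mex{0} = 1
g(8) = mex{0} = 1
g(9) = mex{0} = 1
So g(9) = 1.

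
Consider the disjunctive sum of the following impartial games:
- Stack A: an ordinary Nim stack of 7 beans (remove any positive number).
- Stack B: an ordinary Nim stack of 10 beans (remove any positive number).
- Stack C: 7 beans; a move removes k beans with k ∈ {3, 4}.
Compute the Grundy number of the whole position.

13

Stack A is a plain Nim stack of size 7, so its Grundy value is 7.
Stack B is a plain Nim stack of size 10, so its Grundy value is 10.
For stack C, compute g(0), g(1), … with moves {3, 4}:
k:     0  1  2  3  4  5  6  7
g(k):  0  0  0  1  1  1  2  0
So g(7) = 0.
The value of a disjunctive sum is the nim-sum of the parts.
Combined value = 7 ⊕ 10 ⊕ 0 = 13.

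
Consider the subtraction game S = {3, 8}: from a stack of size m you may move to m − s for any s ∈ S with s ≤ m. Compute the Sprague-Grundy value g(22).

0

Grundy values for subtraction set {3, 8}:
k:     0  1  2  3  4  5  6  7  8  9 10 11 12 13 14 15 16 17 18 19 20 21 22
g(k):  0  0  0  1  1  1  0  0  2  1  1  0  0  0  1  1  1  0  0  2  1  1  0
So g(22) = 0.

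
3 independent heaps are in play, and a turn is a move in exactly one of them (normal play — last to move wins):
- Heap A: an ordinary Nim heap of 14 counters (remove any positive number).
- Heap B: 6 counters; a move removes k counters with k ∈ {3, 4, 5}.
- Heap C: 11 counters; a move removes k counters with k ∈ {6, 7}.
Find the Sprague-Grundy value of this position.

13

Heap A is a plain Nim heap of size 14, so its Grundy value is 14.
For heap B, compute g(0), g(1), … with moves {3, 4, 5}:
g(0) = mex{} = 0
g(1) = mex{} = 0
g(2) = mex{} = 0
g(3) = mex{0} = 1
g(4) = mex{0} = 1
g(5) = mex{0} = 1
g(6) = mex{0,1} = 2
So g(6) = 2.
Grundy values for heap C (subtraction set {6, 7}):
g(0) = mex{} = 0
g(1) = mex{} = 0
g(2) = mex{} = 0
g(3) = mex{} = 0
g(4) = mex{} = 0
g(5) = mex{} = 0
g(6) = mex{0} = 1
g(7) = mex{0} = 1
g(8) = mex{0} = 1
g(9) = mex{0} = 1
g(10) = mex{0} = 1
g(11) = mex{0} = 1
So g(11) = 1.
The value of a disjunctive sum is the nim-sum of the parts.
Combined value = 14 ⊕ 2 ⊕ 1 = 13.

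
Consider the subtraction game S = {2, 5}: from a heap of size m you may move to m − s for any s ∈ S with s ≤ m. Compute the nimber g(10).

Compute g(0), g(1), … for moves {2, 5}:
g(0) = mex{} = 0
g(1) = mex{} = 0
g(2) = mex{0} = 1
g(3) = mex{0} = 1
g(4) = mex{1} = 0
g(5) = mex{0,1} = 2
g(6) = mex{0} = 1
g(7) = mex{1,2} = 0
g(8) = mex{1} = 0
g(9) = mex{0} = 1
g(10) = mex{0,2} = 1
So g(10) = 1.

1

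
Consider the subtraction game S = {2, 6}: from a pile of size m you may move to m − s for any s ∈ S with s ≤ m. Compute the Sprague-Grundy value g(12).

Build the Grundy sequence with g(k) = mex{g(k−s) : s ∈ {2, 6}, s ≤ k}:
g(0) = mex{} = 0
g(1) = mex{} = 0
g(2) = mex{0} = 1
g(3) = mex{0} = 1
g(4) = mex{1} = 0
g(5) = mex{1} = 0
g(6) = mex{0} = 1
g(7) = mex{0} = 1
g(8) = mex{1} = 0
g(9) = mex{1} = 0
g(10) = mex{0} = 1
g(11) = mex{0} = 1
g(12) = mex{1} = 0
So g(12) = 0.

0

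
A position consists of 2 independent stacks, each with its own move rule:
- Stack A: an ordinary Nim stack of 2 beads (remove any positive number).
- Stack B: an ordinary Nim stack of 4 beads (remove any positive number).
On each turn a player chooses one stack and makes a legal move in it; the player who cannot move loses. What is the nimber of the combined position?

6

Stack A is a plain Nim stack of size 2, so its Grundy value is 2.
Stack B is a plain Nim stack of size 4, so its Grundy value is 4.
By the Sprague-Grundy theorem, the Grundy value of a sum of independent games is the XOR of the component values.
Combined value = 2 ⊕ 4 = 6.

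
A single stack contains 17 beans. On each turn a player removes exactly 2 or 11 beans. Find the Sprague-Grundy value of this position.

Compute g(0), g(1), … for moves {2, 11}:
k:     0  1  2  3  4  5  6  7  8  9 10 11 12 13 14 15 16 17
g(k):  0  0  1  1  0  0  1  1  0  0  1  1  2  0  0  1  1  0
So g(17) = 0.

0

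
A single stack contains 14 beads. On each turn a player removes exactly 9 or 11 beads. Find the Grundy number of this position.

Build the Grundy sequence with g(k) = mex{g(k−s) : s ∈ {9, 11}, s ≤ k}:
g(0) = mex{} = 0
g(1) = mex{} = 0
g(2) = mex{} = 0
g(3) = mex{} = 0
g(4) = mex{} = 0
g(5) = mex{} = 0
g(6) = mex{} = 0
g(7) = mex{} = 0
g(8) = mex{} = 0
g(9) = mex{0} = 1
g(10) = mex{0} = 1
g(11) = mex{0} = 1
g(12) = mex{0} = 1
g(13) = mex{0} = 1
g(14) = mex{0} = 1
So g(14) = 1.

1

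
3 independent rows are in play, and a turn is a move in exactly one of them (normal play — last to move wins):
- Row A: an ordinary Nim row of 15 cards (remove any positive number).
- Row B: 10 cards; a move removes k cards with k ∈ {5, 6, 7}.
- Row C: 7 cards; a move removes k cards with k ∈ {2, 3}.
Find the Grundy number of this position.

Row A is a plain Nim row of size 15, so its Grundy value is 15.
Grundy values for row B (subtraction set {5, 6, 7}):
g(0) = mex{} = 0
g(1) = mex{} = 0
g(2) = mex{} = 0
g(3) = mex{} = 0
g(4) = mex{} = 0
g(5) = mex{0} = 1
g(6) = mex{0} = 1
g(7) = mex{0} = 1
g(8) = mex{0} = 1
g(9) = mex{0} = 1
g(10) = mex{0,1} = 2
So g(10) = 2.
Build the Grundy sequence for row C with g(k) = mex{g(k−s) : s ∈ {2, 3}, s ≤ k}:
k:     0  1  2  3  4  5  6  7
g(k):  0  0  1  1  2  0  0  1
So g(7) = 1.
By the Sprague-Grundy theorem, the Grundy value of a sum of independent games is the XOR of the component values.
Combined value = 15 ⊕ 2 ⊕ 1 = 12.

12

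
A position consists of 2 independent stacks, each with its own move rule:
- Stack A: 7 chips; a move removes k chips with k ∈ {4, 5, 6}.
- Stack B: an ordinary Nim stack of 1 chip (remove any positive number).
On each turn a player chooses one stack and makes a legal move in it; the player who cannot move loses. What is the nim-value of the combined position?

0

Grundy values for stack A (subtraction set {4, 5, 6}):
k:     0  1  2  3  4  5  6  7
g(k):  0  0  0  0  1  1  1  1
So g(7) = 1.
Stack B is a plain Nim stack of size 1, so its Grundy value is 1.
The value of a disjunctive sum is the nim-sum of the parts.
Combined value = 1 XOR 1 = 0.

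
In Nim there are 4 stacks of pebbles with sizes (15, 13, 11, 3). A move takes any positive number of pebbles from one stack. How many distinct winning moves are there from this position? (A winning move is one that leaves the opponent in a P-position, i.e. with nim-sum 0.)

3

Compute the nim-sum pairwise:
15 ⊕ 13 = 2
2 ⊕ 11 = 9
9 ⊕ 3 = 10
The overall nim-sum is X = 10. A stack of size p has a winning move iff p XOR X < p (reduce it to p XOR X).
  15: 15 XOR 10 = 5 < 15 — winning move (to 5).
  13: 13 XOR 10 = 7 < 13 — winning move (to 7).
  11: 11 XOR 10 = 1 < 11 — winning move (to 1).
  3: 3 XOR 10 = 9 ≥ 3 — no move.
That gives 3 winning moves.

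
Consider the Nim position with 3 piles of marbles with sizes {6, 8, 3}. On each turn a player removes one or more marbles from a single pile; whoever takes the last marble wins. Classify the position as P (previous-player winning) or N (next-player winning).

N-position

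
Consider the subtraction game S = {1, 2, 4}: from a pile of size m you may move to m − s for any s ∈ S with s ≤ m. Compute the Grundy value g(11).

2

Build the Grundy sequence with g(k) = mex{g(k−s) : s ∈ {1, 2, 4}, s ≤ k}:
g(0) = mex{} = 0
g(1) = mex{0} = 1
g(2) = mex{0,1} = 2
g(3) = mex{1,2} = 0
g(4) = mex{0,2} = 1
g(5) = mex{0,1} = 2
g(6) = mex{1,2} = 0
g(7) = mex{0,2} = 1
g(8) = mex{0,1} = 2
g(9) = mex{1,2} = 0
g(10) = mex{0,2} = 1
g(11) = mex{0,1} = 2
So g(11) = 2.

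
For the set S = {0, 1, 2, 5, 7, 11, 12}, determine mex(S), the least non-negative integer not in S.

3

The values 0, 1, 2 are all present; 3 is the first non-negative integer missing from the set.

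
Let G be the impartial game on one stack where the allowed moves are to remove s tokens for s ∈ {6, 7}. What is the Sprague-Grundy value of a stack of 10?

1

Compute g(0), g(1), … for moves {6, 7}:
k:     0  1  2  3  4  5  6  7  8  9 10
g(k):  0  0  0  0  0  0  1  1  1  1  1
So g(10) = 1.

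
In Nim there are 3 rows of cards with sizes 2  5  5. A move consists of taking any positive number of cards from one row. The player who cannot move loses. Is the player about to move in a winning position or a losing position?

Winning position

Nim-sum: 2 XOR 5 XOR 5 = 2.
The nim-sum is 2 ≠ 0, so this is an N-position: the player to move can win.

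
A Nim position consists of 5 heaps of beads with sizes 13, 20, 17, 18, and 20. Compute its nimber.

14

Compute the nim-sum pairwise:
13 ^ 20 = 25
25 ^ 17 = 8
8 ^ 18 = 26
26 ^ 20 = 14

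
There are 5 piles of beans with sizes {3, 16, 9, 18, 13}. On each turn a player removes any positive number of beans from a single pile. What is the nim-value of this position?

5

Nim-sum: 3 ^ 16 ^ 9 ^ 18 ^ 13 = 5.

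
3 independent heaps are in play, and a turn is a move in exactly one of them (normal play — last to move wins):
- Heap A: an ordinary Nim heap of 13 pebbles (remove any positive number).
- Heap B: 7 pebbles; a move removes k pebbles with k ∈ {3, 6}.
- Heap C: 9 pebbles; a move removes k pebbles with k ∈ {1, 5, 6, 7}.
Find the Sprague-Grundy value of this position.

12

Heap A is a plain Nim heap of size 13, so its Grundy value is 13.
Build the Grundy sequence for heap B with g(k) = mex{g(k−s) : s ∈ {3, 6}, s ≤ k}:
g(0) = mex{} = 0
g(1) = mex{} = 0
g(2) = mex{} = 0
g(3) = mex{0} = 1
g(4) = mex{0} = 1
g(5) = mex{0} = 1
g(6) = mex{0,1} = 2
g(7) = mex{0,1} = 2
So g(7) = 2.
Build the Grundy sequence for heap C with g(k) = mex{g(k−s) : s ∈ {1, 5, 6, 7}, s ≤ k}:
g(0) = mex{} = 0
g(1) = mex{0} = 1
g(2) = mex{1} = 0
g(3) = mex{0} = 1
g(4) = mex{1} = 0
g(5) = mex{0} = 1
g(6) = mex{0,1} = 2
g(7) = mex{0,1,2} = 3
g(8) = mex{0,1,3} = 2
g(9) = mex{0,1,2} = 3
So g(9) = 3.
By the Sprague-Grundy theorem, the Grundy value of a sum of independent games is the XOR of the component values.
Combined value = 13 XOR 2 XOR 3 = 12.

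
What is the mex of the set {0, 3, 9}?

1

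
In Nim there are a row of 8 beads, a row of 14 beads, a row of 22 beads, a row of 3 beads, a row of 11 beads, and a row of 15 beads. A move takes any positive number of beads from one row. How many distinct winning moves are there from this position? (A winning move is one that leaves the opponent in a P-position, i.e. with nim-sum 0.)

1

Compute the nim-sum pairwise:
8 ^ 14 = 6
6 ^ 22 = 16
16 ^ 3 = 19
19 ^ 11 = 24
24 ^ 15 = 23
The overall nim-sum is X = 23. A row of size p has a winning move iff p XOR X < p (reduce it to p XOR X).
  8: 8 XOR 23 = 31 ≥ 8 — no move.
  14: 14 XOR 23 = 25 ≥ 14 — no move.
  22: 22 XOR 23 = 1 < 22 — winning move (to 1).
  3: 3 XOR 23 = 20 ≥ 3 — no move.
  11: 11 XOR 23 = 28 ≥ 11 — no move.
  15: 15 XOR 23 = 24 ≥ 15 — no move.
That gives 1 winning move.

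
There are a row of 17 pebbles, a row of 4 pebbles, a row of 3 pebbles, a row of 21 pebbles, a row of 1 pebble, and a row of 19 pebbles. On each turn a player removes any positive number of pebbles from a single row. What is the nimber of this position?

Write each in binary and XOR column by column:
  10001  (17)
  00100  (4)
  00011  (3)
  10101  (21)
  00001  (1)
  10011  (19)
  -----
  10001  (17)

17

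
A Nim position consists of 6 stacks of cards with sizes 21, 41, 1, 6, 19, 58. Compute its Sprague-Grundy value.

18

Compute the nim-sum pairwise:
21 ⊕ 41 = 60
60 ⊕ 1 = 61
61 ⊕ 6 = 59
59 ⊕ 19 = 40
40 ⊕ 58 = 18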